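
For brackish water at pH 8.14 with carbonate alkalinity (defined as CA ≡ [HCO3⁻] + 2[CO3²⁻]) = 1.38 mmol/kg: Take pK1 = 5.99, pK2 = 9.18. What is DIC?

CA = [HCO3⁻] + 2[CO3²⁻] = (α₁ + 2α₂)·DIC
At pH 8.14: [H⁺]/K1 = 10^-2.15 = 0.0070795, K2/[H⁺] = 10^-1.04 = 0.091201
α₁ = 1/(1 + 0.0070795 + 0.091201) = 1/1.0983 = 0.9105; α₂ = α₁·K2/[H⁺] = 0.08304
α₁ + 2α₂ = 1.0766
DIC = CA / (α₁ + 2α₂) = 1.38 / 1.0766 = 1.28 mmol/kg

DIC = 1.28 mmol/kg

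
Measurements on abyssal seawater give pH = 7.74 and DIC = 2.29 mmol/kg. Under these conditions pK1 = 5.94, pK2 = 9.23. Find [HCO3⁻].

[HCO3⁻] = 2.18 mmol/kg

α₁ = 1 / (1 + [H⁺]/K1 + K2/[H⁺]) = 1 / (1 + 10^-1.80 + 10^-1.49)
   = 1 / (1 + 0.015849 + 0.032359) = 1/1.0482 = 0.9540
[HCO3⁻] = α₁ × DIC = 0.9540 × 2.29 = 2.18 mmol/kg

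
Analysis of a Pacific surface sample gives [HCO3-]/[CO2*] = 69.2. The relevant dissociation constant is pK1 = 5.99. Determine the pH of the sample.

From K1 = [H⁺][HCO3-]/[CO2*]:  pH = pK1 + log₁₀([HCO3-]/[CO2*])
log₁₀(69.2) = +1.840
pH = 5.99 + (+1.840) = 7.83

pH = 7.83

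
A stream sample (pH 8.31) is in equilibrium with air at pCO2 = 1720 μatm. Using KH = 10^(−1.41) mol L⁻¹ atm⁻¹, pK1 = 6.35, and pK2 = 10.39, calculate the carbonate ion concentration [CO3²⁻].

[CO2*] = KH · pCO2 = 10^(−1.41) × 1720×10^-6 = 6.692×10^-5 mol/L
α₀ = 1/(1 + K1/[H⁺] + K1K2/[H⁺]²) = 1/(1 + 10^+1.96 + 10^-0.12) = 0.01076
DIC = [CO2*]/α₀ = 6.692×10^-5 / 0.01076 = 6.220 mmol/L
[CO3²⁻] = α₂·DIC; α₂ = 0.008160, so [CO3²⁻] = 0.008160 × 6.220 = 0.0508 mmol/L

[CO3²⁻] = 0.0508 mmol/L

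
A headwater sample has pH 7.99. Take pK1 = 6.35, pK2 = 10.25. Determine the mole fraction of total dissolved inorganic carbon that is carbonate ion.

α₂ = 0.00534

α₂ = 1 / (1 + [H⁺]/K2 + [H⁺]²/(K1K2)) = 1 / (1 + 10^+2.26 + 10^+0.62)
   = 1 / (1 + 181.97 + 4.1687) = 1/187.14 = 0.005344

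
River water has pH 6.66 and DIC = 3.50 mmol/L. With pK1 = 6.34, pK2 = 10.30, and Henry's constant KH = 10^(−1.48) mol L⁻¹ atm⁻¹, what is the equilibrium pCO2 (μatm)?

α₀ = 1 / (1 + K1/[H⁺] + K1K2/[H⁺]²) = 1 / (1 + 10^+0.32 + 10^-3.32)
   = 1 / (1 + 2.0893 + 0.00047863) = 1/3.0898 = 0.3236
[CO2*] = α₀ × DIC = 0.3236 × 3.50 = 1.133 mmol/L
pCO2 = [CO2*]/KH = 1.133×10^-3 / 3.311×10^-2 = 3.42×10^4 μatm

pCO2 = 3.42×10^4 μatm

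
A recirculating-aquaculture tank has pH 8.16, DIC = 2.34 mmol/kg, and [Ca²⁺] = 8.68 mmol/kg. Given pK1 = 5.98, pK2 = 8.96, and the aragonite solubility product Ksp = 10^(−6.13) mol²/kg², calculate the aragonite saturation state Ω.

Ω = 3.73

α₂ = 1 / (1 + [H⁺]/K2 + [H⁺]²/(K1K2)) = 1 / (1 + 10^+0.80 + 10^-1.38)
   = 1 / (1 + 6.3096 + 0.041687) = 1/7.3513 = 0.1360
[CO3²⁻] = α₂ × DIC = 0.1360 × 2.34 = 0.3183 mmol/kg
Ksp = 10^(−6.13) = 7.413×10^-7
Ω = [Ca²⁺][CO3²⁻]/Ksp = (8.68×10^-3)(3.183×10^-4) / 7.413×10^-7 = 3.73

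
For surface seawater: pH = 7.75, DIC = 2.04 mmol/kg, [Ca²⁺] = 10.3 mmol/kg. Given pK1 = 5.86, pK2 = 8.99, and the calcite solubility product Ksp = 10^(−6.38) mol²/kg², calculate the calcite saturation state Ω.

α₂ = 1 / (1 + [H⁺]/K2 + [H⁺]²/(K1K2)) = 1 / (1 + 10^+1.24 + 10^-0.65)
   = 1 / (1 + 17.378 + 0.22387) = 1/18.602 = 0.05376
[CO3²⁻] = α₂ × DIC = 0.05376 × 2.04 = 0.1097 mmol/kg
Ksp = 10^(−6.38) = 4.169×10^-7
Ω = [Ca²⁺][CO3²⁻]/Ksp = (10.3×10^-3)(1.097×10^-4) / 4.169×10^-7 = 2.71

Ω = 2.71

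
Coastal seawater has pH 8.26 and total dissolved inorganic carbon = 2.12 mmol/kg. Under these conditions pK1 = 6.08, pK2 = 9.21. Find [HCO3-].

α₁ = 1 / (1 + [H⁺]/K1 + K2/[H⁺]) = 1 / (1 + 10^-2.18 + 10^-0.95)
   = 1 / (1 + 0.0066069 + 0.11220) = 1/1.1188 = 0.8938
[HCO3⁻] = α₁ × DIC = 0.8938 × 2.12 = 1.89 mmol/kg

[HCO3⁻] = 1.89 mmol/kg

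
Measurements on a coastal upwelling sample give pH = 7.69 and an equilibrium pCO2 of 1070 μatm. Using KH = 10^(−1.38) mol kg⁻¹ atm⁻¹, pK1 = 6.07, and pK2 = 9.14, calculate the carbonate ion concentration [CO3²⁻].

[CO2*] = KH · pCO2 = 10^(−1.38) × 1070×10^-6 = 4.461×10^-5 mol/kg
α₀ = 1/(1 + K1/[H⁺] + K1K2/[H⁺]²) = 1/(1 + 10^+1.62 + 10^+0.17) = 0.02264
DIC = [CO2*]/α₀ = 4.461×10^-5 / 0.02264 = 1.970 mmol/kg
[CO3²⁻] = α₂·DIC; α₂ = 0.03349, so [CO3²⁻] = 0.03349 × 1.970 = 0.0660 mmol/kg

[CO3²⁻] = 0.0660 mmol/kg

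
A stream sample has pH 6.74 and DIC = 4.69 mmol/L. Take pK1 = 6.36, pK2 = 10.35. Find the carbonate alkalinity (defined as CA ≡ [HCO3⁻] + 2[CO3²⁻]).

CA = [HCO3⁻] + 2[CO3²⁻] = (α₁ + 2α₂)·DIC
At pH 6.74: [H⁺]/K1 = 10^-0.38 = 0.41687, K2/[H⁺] = 10^-3.61 = 0.00024547
α₁ = 1/(1 + 0.41687 + 0.00024547) = 1/1.4171 = 0.7057; α₂ = α₁·K2/[H⁺] = 0.0001732
α₁ + 2α₂ = 0.7060
CA = 0.7060 × 4.69 = 3.31 mmol/L

CA = 3.31 mmol/L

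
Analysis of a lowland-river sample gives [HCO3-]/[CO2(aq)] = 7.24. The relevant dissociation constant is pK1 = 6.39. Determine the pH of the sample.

pH = 7.25

From K1 = [H⁺][HCO3-]/[CO2(aq)]:  pH = pK1 + log₁₀([HCO3-]/[CO2(aq)])
log₁₀(7.24) = +0.860
pH = 6.39 + (+0.860) = 7.25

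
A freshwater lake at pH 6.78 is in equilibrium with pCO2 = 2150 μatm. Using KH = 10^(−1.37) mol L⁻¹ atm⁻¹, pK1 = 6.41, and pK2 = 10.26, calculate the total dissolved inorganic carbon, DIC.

[CO2*] = KH · pCO2 = 10^(−1.37) × 2150×10^-6 = 9.171×10^-5 mol/L
α₀ = 1/(1 + K1/[H⁺] + K1K2/[H⁺]²) = 1/(1 + 10^+0.37 + 10^-3.11) = 0.2990
DIC = [CO2*]/α₀ = 9.171×10^-5 / 0.2990 = 0.307 mmol/L

DIC = 0.307 mmol/L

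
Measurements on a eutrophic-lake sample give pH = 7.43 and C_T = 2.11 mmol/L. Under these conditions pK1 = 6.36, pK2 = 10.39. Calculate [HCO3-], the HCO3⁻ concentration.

α₁ = 1 / (1 + [H⁺]/K1 + K2/[H⁺]) = 1 / (1 + 10^-1.07 + 10^-2.96)
   = 1 / (1 + 0.085114 + 0.0010965) = 1/1.0862 = 0.9206
[HCO3⁻] = α₁ × DIC = 0.9206 × 2.11 = 1.94 mmol/L

[HCO3⁻] = 1.94 mmol/L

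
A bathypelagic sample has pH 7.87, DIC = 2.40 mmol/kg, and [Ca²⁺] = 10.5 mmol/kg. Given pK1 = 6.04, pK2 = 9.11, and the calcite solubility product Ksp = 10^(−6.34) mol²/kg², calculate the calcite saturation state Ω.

α₂ = 1 / (1 + [H⁺]/K2 + [H⁺]²/(K1K2)) = 1 / (1 + 10^+1.24 + 10^-0.59)
   = 1 / (1 + 17.378 + 0.25704) = 1/18.635 = 0.05366
[CO3²⁻] = α₂ × DIC = 0.05366 × 2.40 = 0.1288 mmol/kg
Ksp = 10^(−6.34) = 4.571×10^-7
Ω = [Ca²⁺][CO3²⁻]/Ksp = (10.5×10^-3)(1.288×10^-4) / 4.571×10^-7 = 2.96

Ω = 2.96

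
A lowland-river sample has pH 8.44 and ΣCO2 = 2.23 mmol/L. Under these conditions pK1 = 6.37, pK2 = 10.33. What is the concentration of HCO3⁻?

[HCO3⁻] = 2.18 mmol/L

α₁ = 1 / (1 + [H⁺]/K1 + K2/[H⁺]) = 1 / (1 + 10^-2.07 + 10^-1.89)
   = 1 / (1 + 0.0085114 + 0.012882) = 1/1.0214 = 0.9791
[HCO3⁻] = α₁ × DIC = 0.9791 × 2.23 = 2.18 mmol/L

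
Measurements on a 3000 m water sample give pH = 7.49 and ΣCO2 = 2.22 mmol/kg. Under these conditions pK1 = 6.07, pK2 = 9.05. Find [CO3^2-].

[CO3²⁻] = 0.0574 mmol/kg

α₂ = 1 / (1 + [H⁺]/K2 + [H⁺]²/(K1K2)) = 1 / (1 + 10^+1.56 + 10^+0.14)
   = 1 / (1 + 36.308 + 1.3804) = 1/38.688 = 0.02585
[CO3²⁻] = α₂ × DIC = 0.02585 × 2.22 = 0.0574 mmol/kg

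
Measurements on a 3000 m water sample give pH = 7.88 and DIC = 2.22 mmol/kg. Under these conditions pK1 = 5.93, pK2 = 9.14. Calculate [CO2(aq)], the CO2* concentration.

α₀ = 1 / (1 + K1/[H⁺] + K1K2/[H⁺]²) = 1 / (1 + 10^+1.95 + 10^+0.69)
   = 1 / (1 + 89.125 + 4.8978) = 1/95.023 = 0.01052
[CO2*] = α₀ × DIC = 0.01052 × 2.22 = 0.0234 mmol/kg

[CO2*] = 0.0234 mmol/kg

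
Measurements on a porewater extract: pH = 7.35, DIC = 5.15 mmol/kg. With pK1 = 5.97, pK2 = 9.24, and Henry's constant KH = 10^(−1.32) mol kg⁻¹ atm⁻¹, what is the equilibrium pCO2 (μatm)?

pCO2 = 4250 μatm

α₀ = 1 / (1 + K1/[H⁺] + K1K2/[H⁺]²) = 1 / (1 + 10^+1.38 + 10^-0.51)
   = 1 / (1 + 23.988 + 0.30903) = 1/25.297 = 0.03953
[CO2*] = α₀ × DIC = 0.03953 × 5.15 = 0.2036 mmol/kg
pCO2 = [CO2*]/KH = 2.036×10^-4 / 4.786×10^-2 = 4250 μatm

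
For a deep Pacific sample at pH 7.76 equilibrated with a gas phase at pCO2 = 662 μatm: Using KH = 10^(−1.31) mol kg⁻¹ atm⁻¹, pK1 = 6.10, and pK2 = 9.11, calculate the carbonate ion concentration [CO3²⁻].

[CO2*] = KH · pCO2 = 10^(−1.31) × 662×10^-6 = 3.242×10^-5 mol/kg
α₀ = 1/(1 + K1/[H⁺] + K1K2/[H⁺]²) = 1/(1 + 10^+1.66 + 10^+0.31) = 0.02051
DIC = [CO2*]/α₀ = 3.242×10^-5 / 0.02051 = 1.581 mmol/kg
[CO3²⁻] = α₂·DIC; α₂ = 0.04188, so [CO3²⁻] = 0.04188 × 1.581 = 0.0662 mmol/kg

[CO3²⁻] = 0.0662 mmol/kg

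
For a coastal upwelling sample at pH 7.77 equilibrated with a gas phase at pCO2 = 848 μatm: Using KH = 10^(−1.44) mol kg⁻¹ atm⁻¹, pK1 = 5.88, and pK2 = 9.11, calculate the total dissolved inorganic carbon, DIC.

DIC = 2.53 mmol/kg

[CO2*] = KH · pCO2 = 10^(−1.44) × 848×10^-6 = 3.079×10^-5 mol/kg
α₀ = 1/(1 + K1/[H⁺] + K1K2/[H⁺]²) = 1/(1 + 10^+1.89 + 10^+0.55) = 0.01217
DIC = [CO2*]/α₀ = 3.079×10^-5 / 0.01217 = 2.53 mmol/kg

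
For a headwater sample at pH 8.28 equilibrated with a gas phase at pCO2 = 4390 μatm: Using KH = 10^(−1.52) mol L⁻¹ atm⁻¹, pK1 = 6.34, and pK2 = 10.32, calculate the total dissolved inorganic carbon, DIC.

[CO2*] = KH · pCO2 = 10^(−1.52) × 4390×10^-6 = 1.326×10^-4 mol/L
α₀ = 1/(1 + K1/[H⁺] + K1K2/[H⁺]²) = 1/(1 + 10^+1.94 + 10^-0.10) = 0.01125
DIC = [CO2*]/α₀ = 1.326×10^-4 / 0.01125 = 11.8 mmol/L

DIC = 11.8 mmol/L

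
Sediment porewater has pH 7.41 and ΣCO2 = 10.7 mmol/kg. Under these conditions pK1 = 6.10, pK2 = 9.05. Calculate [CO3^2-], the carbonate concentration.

[CO3²⁻] = 0.229 mmol/kg

α₂ = 1 / (1 + [H⁺]/K2 + [H⁺]²/(K1K2)) = 1 / (1 + 10^+1.64 + 10^+0.33)
   = 1 / (1 + 43.652 + 2.1380) = 1/46.790 = 0.02137
[CO3²⁻] = α₂ × DIC = 0.02137 × 10.7 = 0.229 mmol/kg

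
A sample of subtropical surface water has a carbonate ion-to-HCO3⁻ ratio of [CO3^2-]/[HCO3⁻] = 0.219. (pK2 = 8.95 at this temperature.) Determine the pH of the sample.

pH = 8.29

From K2 = [H⁺][CO3^2-]/[HCO3⁻]:  pH = pK2 + log₁₀([CO3^2-]/[HCO3⁻])
log₁₀(0.219) = -0.660
pH = 8.95 + (-0.660) = 8.29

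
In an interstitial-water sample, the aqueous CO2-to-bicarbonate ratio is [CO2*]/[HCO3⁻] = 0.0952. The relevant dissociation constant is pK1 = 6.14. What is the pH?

From K1 = [H⁺][HCO3⁻]/[CO2*]:  pH = pK1 − log₁₀([CO2*]/[HCO3⁻])
log₁₀(0.0952) = -1.021
pH = 6.14 − (-1.021) = 7.16

pH = 7.16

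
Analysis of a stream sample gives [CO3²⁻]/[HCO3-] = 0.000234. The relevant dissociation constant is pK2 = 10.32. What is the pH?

pH = 6.69

From K2 = [H⁺][CO3²⁻]/[HCO3-]:  pH = pK2 + log₁₀([CO3²⁻]/[HCO3-])
log₁₀(0.000234) = -3.631
pH = 10.32 + (-3.631) = 6.69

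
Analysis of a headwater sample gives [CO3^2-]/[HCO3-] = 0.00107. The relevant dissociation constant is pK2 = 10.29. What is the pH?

From K2 = [H⁺][CO3^2-]/[HCO3-]:  pH = pK2 + log₁₀([CO3^2-]/[HCO3-])
log₁₀(0.00107) = -2.971
pH = 10.29 + (-2.971) = 7.32

pH = 7.32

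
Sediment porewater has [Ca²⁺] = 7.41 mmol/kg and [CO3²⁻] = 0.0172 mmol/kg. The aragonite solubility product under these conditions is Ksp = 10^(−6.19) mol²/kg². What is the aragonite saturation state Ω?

Ksp = 10^(−6.19) = 6.457×10^-7
Ω = [Ca²⁺][CO3²⁻]/Ksp = (7.41×10^-3)(0.0172×10^-3) / 6.457×10^-7 = 0.197

Ω = 0.197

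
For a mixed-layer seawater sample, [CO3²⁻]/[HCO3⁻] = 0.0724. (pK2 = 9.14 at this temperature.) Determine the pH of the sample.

pH = 8.00

From K2 = [H⁺][CO3²⁻]/[HCO3⁻]:  pH = pK2 + log₁₀([CO3²⁻]/[HCO3⁻])
log₁₀(0.0724) = -1.140
pH = 9.14 + (-1.140) = 8.00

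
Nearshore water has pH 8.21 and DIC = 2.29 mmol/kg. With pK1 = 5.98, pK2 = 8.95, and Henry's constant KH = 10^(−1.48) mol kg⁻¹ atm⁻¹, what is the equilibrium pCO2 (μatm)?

α₀ = 1 / (1 + K1/[H⁺] + K1K2/[H⁺]²) = 1 / (1 + 10^+2.23 + 10^+1.49)
   = 1 / (1 + 169.82 + 30.903) = 1/201.73 = 0.004957
[CO2*] = α₀ × DIC = 0.004957 × 2.29 = 0.01135 mmol/kg = 11.35 μmol/kg
pCO2 = [CO2*]/KH = 1.135×10^-5 / 3.311×10^-2 = 343 μatm

pCO2 = 343 μatm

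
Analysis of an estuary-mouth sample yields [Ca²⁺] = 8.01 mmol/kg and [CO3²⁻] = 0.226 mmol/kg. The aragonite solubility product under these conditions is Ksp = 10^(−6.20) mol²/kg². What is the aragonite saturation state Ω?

Ksp = 10^(−6.20) = 6.310×10^-7
Ω = [Ca²⁺][CO3²⁻]/Ksp = (8.01×10^-3)(0.226×10^-3) / 6.310×10^-7 = 2.87

Ω = 2.87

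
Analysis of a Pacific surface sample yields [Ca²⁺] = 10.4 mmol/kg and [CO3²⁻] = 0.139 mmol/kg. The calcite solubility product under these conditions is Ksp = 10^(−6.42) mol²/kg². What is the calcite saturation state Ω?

Ksp = 10^(−6.42) = 3.802×10^-7
Ω = [Ca²⁺][CO3²⁻]/Ksp = (10.4×10^-3)(0.139×10^-3) / 3.802×10^-7 = 3.80

Ω = 3.80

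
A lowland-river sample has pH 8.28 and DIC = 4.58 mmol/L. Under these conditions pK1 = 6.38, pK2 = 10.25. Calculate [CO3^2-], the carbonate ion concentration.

α₂ = 1 / (1 + [H⁺]/K2 + [H⁺]²/(K1K2)) = 1 / (1 + 10^+1.97 + 10^+0.07)
   = 1 / (1 + 93.325 + 1.1749) = 1/95.500 = 0.01047
[CO3²⁻] = α₂ × DIC = 0.01047 × 4.58 = 0.0480 mmol/L

[CO3²⁻] = 0.0480 mmol/L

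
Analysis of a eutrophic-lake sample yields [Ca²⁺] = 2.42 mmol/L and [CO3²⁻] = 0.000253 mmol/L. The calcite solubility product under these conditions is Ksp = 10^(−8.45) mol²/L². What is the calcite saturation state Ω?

Ksp = 10^(−8.45) = 3.548×10^-9
Ω = [Ca²⁺][CO3²⁻]/Ksp = (2.42×10^-3)(0.000253×10^-3) / 3.548×10^-9 = 0.173

Ω = 0.173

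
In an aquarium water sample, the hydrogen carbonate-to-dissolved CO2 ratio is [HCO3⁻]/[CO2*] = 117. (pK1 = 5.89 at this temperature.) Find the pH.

pH = 7.96

From K1 = [H⁺][HCO3⁻]/[CO2*]:  pH = pK1 + log₁₀([HCO3⁻]/[CO2*])
log₁₀(117) = +2.068
pH = 5.89 + (+2.068) = 7.96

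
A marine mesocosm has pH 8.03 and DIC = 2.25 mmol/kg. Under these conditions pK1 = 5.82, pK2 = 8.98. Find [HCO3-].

[HCO3⁻] = 2.01 mmol/kg

α₁ = 1 / (1 + [H⁺]/K1 + K2/[H⁺]) = 1 / (1 + 10^-2.21 + 10^-0.95)
   = 1 / (1 + 0.0061660 + 0.11220) = 1/1.1184 = 0.8942
[HCO3⁻] = α₁ × DIC = 0.8942 × 2.25 = 2.01 mmol/kg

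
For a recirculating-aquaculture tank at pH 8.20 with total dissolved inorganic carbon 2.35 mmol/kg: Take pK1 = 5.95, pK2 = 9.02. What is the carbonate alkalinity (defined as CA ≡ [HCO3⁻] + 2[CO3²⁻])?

CA = 2.65 mmol/kg

CA = [HCO3⁻] + 2[CO3²⁻] = (α₁ + 2α₂)·DIC
At pH 8.20: [H⁺]/K1 = 10^-2.25 = 0.0056234, K2/[H⁺] = 10^-0.82 = 0.15136
α₁ = 1/(1 + 0.0056234 + 0.15136) = 1/1.1570 = 0.8643; α₂ = α₁·K2/[H⁺] = 0.1308
α₁ + 2α₂ = 1.1260
CA = 1.1260 × 2.35 = 2.65 mmol/kg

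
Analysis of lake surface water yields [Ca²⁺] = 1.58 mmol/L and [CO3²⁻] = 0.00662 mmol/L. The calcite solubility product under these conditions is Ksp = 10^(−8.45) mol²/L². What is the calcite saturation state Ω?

Ω = 2.95

Ksp = 10^(−8.45) = 3.548×10^-9
Ω = [Ca²⁺][CO3²⁻]/Ksp = (1.58×10^-3)(0.00662×10^-3) / 3.548×10^-9 = 2.95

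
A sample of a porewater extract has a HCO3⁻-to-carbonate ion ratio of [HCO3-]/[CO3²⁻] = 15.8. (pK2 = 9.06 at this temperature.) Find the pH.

pH = 7.86

From K2 = [H⁺][CO3²⁻]/[HCO3-]:  pH = pK2 − log₁₀([HCO3-]/[CO3²⁻])
log₁₀(15.8) = +1.199
pH = 9.06 − (+1.199) = 7.86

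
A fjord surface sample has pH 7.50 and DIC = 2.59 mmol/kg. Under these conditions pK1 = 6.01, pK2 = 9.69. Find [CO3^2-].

α₂ = 1 / (1 + [H⁺]/K2 + [H⁺]²/(K1K2)) = 1 / (1 + 10^+2.19 + 10^+0.70)
   = 1 / (1 + 154.88 + 5.0119) = 1/160.89 = 0.006215
[CO3²⁻] = α₂ × DIC = 0.006215 × 2.59 = 0.0161 mmol/kg = 16.1 μmol/kg

[CO3²⁻] = 16.1 μmol/kg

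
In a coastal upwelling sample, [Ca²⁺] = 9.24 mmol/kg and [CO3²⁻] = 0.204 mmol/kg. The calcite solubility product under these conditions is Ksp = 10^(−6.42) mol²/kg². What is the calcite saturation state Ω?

Ksp = 10^(−6.42) = 3.802×10^-7
Ω = [Ca²⁺][CO3²⁻]/Ksp = (9.24×10^-3)(0.204×10^-3) / 3.802×10^-7 = 4.96

Ω = 4.96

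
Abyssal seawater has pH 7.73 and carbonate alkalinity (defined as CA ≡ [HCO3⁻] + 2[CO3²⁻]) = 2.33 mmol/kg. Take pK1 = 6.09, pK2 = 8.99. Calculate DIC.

DIC = 2.26 mmol/kg

CA = [HCO3⁻] + 2[CO3²⁻] = (α₁ + 2α₂)·DIC
At pH 7.73: [H⁺]/K1 = 10^-1.64 = 0.022909, K2/[H⁺] = 10^-1.26 = 0.054954
α₁ = 1/(1 + 0.022909 + 0.054954) = 1/1.0779 = 0.9278; α₂ = α₁·K2/[H⁺] = 0.05098
α₁ + 2α₂ = 1.0297
DIC = CA / (α₁ + 2α₂) = 2.33 / 1.0297 = 2.26 mmol/kg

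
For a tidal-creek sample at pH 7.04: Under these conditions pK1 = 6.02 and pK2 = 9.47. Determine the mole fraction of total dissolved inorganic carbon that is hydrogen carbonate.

α₁ = 0.910

α₁ = 1 / (1 + [H⁺]/K1 + K2/[H⁺]) = 1 / (1 + 10^-1.02 + 10^-2.43)
   = 1 / (1 + 0.095499 + 0.0037154) = 1/1.0992 = 0.9097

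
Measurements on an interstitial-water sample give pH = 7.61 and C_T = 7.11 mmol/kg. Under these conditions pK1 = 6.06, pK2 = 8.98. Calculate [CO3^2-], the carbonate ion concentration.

α₂ = 1 / (1 + [H⁺]/K2 + [H⁺]²/(K1K2)) = 1 / (1 + 10^+1.37 + 10^-0.18)
   = 1 / (1 + 23.442 + 0.66069) = 1/25.103 = 0.03984
[CO3²⁻] = α₂ × DIC = 0.03984 × 7.11 = 0.283 mmol/kg

[CO3²⁻] = 0.283 mmol/kg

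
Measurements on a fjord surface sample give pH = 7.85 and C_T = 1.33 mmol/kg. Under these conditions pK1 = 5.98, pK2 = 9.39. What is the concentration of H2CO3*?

[CO2*] = 17.2 μmol/kg

α₀ = 1 / (1 + K1/[H⁺] + K1K2/[H⁺]²) = 1 / (1 + 10^+1.87 + 10^+0.33)
   = 1 / (1 + 74.131 + 2.1380) = 1/77.269 = 0.01294
[CO2*] = α₀ × DIC = 0.01294 × 1.33 = 0.0172 mmol/kg = 17.2 μmol/kg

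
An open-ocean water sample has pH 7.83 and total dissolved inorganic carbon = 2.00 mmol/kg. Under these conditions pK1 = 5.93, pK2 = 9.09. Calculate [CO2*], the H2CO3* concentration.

α₀ = 1 / (1 + K1/[H⁺] + K1K2/[H⁺]²) = 1 / (1 + 10^+1.90 + 10^+0.64)
   = 1 / (1 + 79.433 + 4.3652) = 1/84.798 = 0.01179
[CO2*] = α₀ × DIC = 0.01179 × 2.00 = 0.0236 mmol/kg

[CO2*] = 0.0236 mmol/kg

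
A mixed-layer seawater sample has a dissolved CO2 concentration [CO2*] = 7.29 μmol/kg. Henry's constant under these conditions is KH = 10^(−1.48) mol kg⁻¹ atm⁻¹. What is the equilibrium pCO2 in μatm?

pCO2 = 220 μatm

KH = 10^(−1.48) = 3.311×10^-2 mol kg⁻¹ atm⁻¹
pCO2 = [CO2*]/KH = 7.29×10^-6 / 3.311×10^-2 = 2.20×10^-4 atm = 220 μatm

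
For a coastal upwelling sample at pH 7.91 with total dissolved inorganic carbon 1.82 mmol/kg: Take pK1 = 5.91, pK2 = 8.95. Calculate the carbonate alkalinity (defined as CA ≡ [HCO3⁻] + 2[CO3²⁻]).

CA = [HCO3⁻] + 2[CO3²⁻] = (α₁ + 2α₂)·DIC
At pH 7.91: [H⁺]/K1 = 10^-2.00 = 0.010000, K2/[H⁺] = 10^-1.04 = 0.091201
α₁ = 1/(1 + 0.010000 + 0.091201) = 1/1.1012 = 0.9081; α₂ = α₁·K2/[H⁺] = 0.08282
α₁ + 2α₂ = 1.0737
CA = 1.0737 × 1.82 = 1.95 mmol/kg

CA = 1.95 mmol/kg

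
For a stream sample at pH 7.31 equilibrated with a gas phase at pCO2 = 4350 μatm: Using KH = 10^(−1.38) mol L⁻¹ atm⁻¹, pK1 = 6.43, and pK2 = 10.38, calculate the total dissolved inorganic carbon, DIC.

DIC = 1.56 mmol/L

[CO2*] = KH · pCO2 = 10^(−1.38) × 4350×10^-6 = 1.813×10^-4 mol/L
α₀ = 1/(1 + K1/[H⁺] + K1K2/[H⁺]²) = 1/(1 + 10^+0.88 + 10^-2.19) = 0.1164
DIC = [CO2*]/α₀ = 1.813×10^-4 / 0.1164 = 1.56 mmol/L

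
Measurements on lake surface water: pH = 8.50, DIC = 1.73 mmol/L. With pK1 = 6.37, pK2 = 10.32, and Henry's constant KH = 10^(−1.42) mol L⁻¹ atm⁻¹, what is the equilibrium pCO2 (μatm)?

pCO2 = 330 μatm

α₀ = 1 / (1 + K1/[H⁺] + K1K2/[H⁺]²) = 1 / (1 + 10^+2.13 + 10^+0.31)
   = 1 / (1 + 134.90 + 2.0417) = 1/137.94 = 0.007250
[CO2*] = α₀ × DIC = 0.007250 × 1.73 = 0.01254 mmol/L = 12.54 μmol/L
pCO2 = [CO2*]/KH = 1.254×10^-5 / 3.802×10^-2 = 330 μatm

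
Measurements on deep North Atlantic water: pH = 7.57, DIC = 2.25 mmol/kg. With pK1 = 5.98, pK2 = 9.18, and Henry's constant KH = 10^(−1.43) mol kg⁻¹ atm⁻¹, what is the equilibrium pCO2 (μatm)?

pCO2 = 1480 μatm

α₀ = 1 / (1 + K1/[H⁺] + K1K2/[H⁺]²) = 1 / (1 + 10^+1.59 + 10^-0.02)
   = 1 / (1 + 38.905 + 0.95499) = 1/40.860 = 0.02447
[CO2*] = α₀ × DIC = 0.02447 × 2.25 = 0.05507 mmol/kg
pCO2 = [CO2*]/KH = 5.507×10^-5 / 3.715×10^-2 = 1480 μatm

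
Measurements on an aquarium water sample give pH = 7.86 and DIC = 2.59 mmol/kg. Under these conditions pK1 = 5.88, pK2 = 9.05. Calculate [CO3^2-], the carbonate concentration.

α₂ = 1 / (1 + [H⁺]/K2 + [H⁺]²/(K1K2)) = 1 / (1 + 10^+1.19 + 10^-0.79)
   = 1 / (1 + 15.488 + 0.16218) = 1/16.650 = 0.06006
[CO3²⁻] = α₂ × DIC = 0.06006 × 2.59 = 0.156 mmol/kg

[CO3²⁻] = 0.156 mmol/kg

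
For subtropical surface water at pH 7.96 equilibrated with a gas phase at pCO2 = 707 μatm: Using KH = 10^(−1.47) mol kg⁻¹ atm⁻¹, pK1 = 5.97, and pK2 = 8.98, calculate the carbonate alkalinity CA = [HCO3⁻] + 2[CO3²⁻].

CA = 2.79 mmol/kg

[CO2*] = KH · pCO2 = 10^(−1.47) × 707×10^-6 = 2.396×10^-5 mol/kg
α₀ = 1/(1 + K1/[H⁺] + K1K2/[H⁺]²) = 1/(1 + 10^+1.99 + 10^+0.97) = 0.009254
DIC = [CO2*]/α₀ = 2.396×10^-5 / 0.009254 = 2.589 mmol/kg
CA = (α₁ + 2α₂)·DIC = (0.9044 + 2×0.08637) × 2.589 = 2.79 mmol/kg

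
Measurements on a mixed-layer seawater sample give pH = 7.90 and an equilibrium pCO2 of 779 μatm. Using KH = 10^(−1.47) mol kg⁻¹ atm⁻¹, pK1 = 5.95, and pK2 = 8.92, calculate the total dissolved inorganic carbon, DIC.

DIC = 2.60 mmol/kg

[CO2*] = KH · pCO2 = 10^(−1.47) × 779×10^-6 = 2.640×10^-5 mol/kg
α₀ = 1/(1 + K1/[H⁺] + K1K2/[H⁺]²) = 1/(1 + 10^+1.95 + 10^+0.93) = 0.01014
DIC = [CO2*]/α₀ = 2.640×10^-5 / 0.01014 = 2.60 mmol/kg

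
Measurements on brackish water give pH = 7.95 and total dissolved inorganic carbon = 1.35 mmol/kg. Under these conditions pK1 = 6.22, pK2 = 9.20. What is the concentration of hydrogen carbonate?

α₁ = 1 / (1 + [H⁺]/K1 + K2/[H⁺]) = 1 / (1 + 10^-1.73 + 10^-1.25)
   = 1 / (1 + 0.018621 + 0.056234) = 1/1.0749 = 0.9304
[HCO3⁻] = α₁ × DIC = 0.9304 × 1.35 = 1.26 mmol/kg

[HCO3⁻] = 1.26 mmol/kg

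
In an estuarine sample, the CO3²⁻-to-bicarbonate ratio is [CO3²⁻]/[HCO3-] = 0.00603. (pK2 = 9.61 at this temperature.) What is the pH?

From K2 = [H⁺][CO3²⁻]/[HCO3-]:  pH = pK2 + log₁₀([CO3²⁻]/[HCO3-])
log₁₀(0.00603) = -2.220
pH = 9.61 + (-2.220) = 7.39

pH = 7.39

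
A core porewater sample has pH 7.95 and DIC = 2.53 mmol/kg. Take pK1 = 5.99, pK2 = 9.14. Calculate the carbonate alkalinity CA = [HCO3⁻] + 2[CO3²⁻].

CA = [HCO3⁻] + 2[CO3²⁻] = (α₁ + 2α₂)·DIC
At pH 7.95: [H⁺]/K1 = 10^-1.96 = 0.010965, K2/[H⁺] = 10^-1.19 = 0.064565
α₁ = 1/(1 + 0.010965 + 0.064565) = 1/1.0755 = 0.9298; α₂ = α₁·K2/[H⁺] = 0.06003
α₁ + 2α₂ = 1.0498
CA = 1.0498 × 2.53 = 2.66 mmol/kg

CA = 2.66 mmol/kg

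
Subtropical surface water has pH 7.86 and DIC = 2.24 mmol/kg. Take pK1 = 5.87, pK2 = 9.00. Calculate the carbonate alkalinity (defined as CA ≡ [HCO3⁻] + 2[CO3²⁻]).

CA = [HCO3⁻] + 2[CO3²⁻] = (α₁ + 2α₂)·DIC
At pH 7.86: [H⁺]/K1 = 10^-1.99 = 0.010233, K2/[H⁺] = 10^-1.14 = 0.072444
α₁ = 1/(1 + 0.010233 + 0.072444) = 1/1.0827 = 0.9236; α₂ = α₁·K2/[H⁺] = 0.06691
α₁ + 2α₂ = 1.0575
CA = 1.0575 × 2.24 = 2.37 mmol/kg

CA = 2.37 mmol/kg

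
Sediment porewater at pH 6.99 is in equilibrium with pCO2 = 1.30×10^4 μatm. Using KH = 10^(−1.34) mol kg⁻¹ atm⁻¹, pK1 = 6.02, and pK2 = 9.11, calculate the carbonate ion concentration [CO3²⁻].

[CO3²⁻] = 0.0421 mmol/kg

[CO2*] = KH · pCO2 = 10^(−1.34) × 1.30×10^4×10^-6 = 5.942×10^-4 mol/kg
α₀ = 1/(1 + K1/[H⁺] + K1K2/[H⁺]²) = 1/(1 + 10^+0.97 + 10^-1.15) = 0.09612
DIC = [CO2*]/α₀ = 5.942×10^-4 / 0.09612 = 6.182 mmol/kg
[CO3²⁻] = α₂·DIC; α₂ = 0.006805, so [CO3²⁻] = 0.006805 × 6.182 = 0.0421 mmol/kg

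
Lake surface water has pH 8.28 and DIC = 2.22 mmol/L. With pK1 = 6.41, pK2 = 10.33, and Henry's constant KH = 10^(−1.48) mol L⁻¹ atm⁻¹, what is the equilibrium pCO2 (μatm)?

α₀ = 1 / (1 + K1/[H⁺] + K1K2/[H⁺]²) = 1 / (1 + 10^+1.87 + 10^-0.18)
   = 1 / (1 + 74.131 + 0.66069) = 1/75.792 = 0.01319
[CO2*] = α₀ × DIC = 0.01319 × 2.22 = 0.02929 mmol/L
pCO2 = [CO2*]/KH = 2.929×10^-5 / 3.311×10^-2 = 885 μatm

pCO2 = 885 μatm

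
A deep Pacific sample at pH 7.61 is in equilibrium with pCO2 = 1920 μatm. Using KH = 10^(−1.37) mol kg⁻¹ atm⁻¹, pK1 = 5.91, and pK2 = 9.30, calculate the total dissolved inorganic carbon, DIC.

[CO2*] = KH · pCO2 = 10^(−1.37) × 1920×10^-6 = 8.190×10^-5 mol/kg
α₀ = 1/(1 + K1/[H⁺] + K1K2/[H⁺]²) = 1/(1 + 10^+1.70 + 10^+0.01) = 0.01918
DIC = [CO2*]/α₀ = 8.190×10^-5 / 0.01918 = 4.27 mmol/kg

DIC = 4.27 mmol/kg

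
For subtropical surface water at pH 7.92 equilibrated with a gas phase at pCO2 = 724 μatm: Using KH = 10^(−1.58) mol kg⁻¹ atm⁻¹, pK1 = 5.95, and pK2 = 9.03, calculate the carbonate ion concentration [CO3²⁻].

[CO2*] = KH · pCO2 = 10^(−1.58) × 724×10^-6 = 1.904×10^-5 mol/kg
α₀ = 1/(1 + K1/[H⁺] + K1K2/[H⁺]²) = 1/(1 + 10^+1.97 + 10^+0.86) = 0.009845
DIC = [CO2*]/α₀ = 1.904×10^-5 / 0.009845 = 1.934 mmol/kg
[CO3²⁻] = α₂·DIC; α₂ = 0.07132, so [CO3²⁻] = 0.07132 × 1.934 = 0.138 mmol/kg

[CO3²⁻] = 0.138 mmol/kg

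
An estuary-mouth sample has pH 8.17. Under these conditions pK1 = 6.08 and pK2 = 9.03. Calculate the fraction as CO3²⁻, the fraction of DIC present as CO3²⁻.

α₂ = 1 / (1 + [H⁺]/K2 + [H⁺]²/(K1K2)) = 1 / (1 + 10^+0.86 + 10^-1.23)
   = 1 / (1 + 7.2444 + 0.058884) = 1/8.3032 = 0.1204

α₂ = 0.120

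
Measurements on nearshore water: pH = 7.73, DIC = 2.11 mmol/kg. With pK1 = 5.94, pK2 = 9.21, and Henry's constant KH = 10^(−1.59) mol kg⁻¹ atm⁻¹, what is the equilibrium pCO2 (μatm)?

pCO2 = 1270 μatm

α₀ = 1 / (1 + K1/[H⁺] + K1K2/[H⁺]²) = 1 / (1 + 10^+1.79 + 10^+0.31)
   = 1 / (1 + 61.660 + 2.0417) = 1/64.701 = 0.01546
[CO2*] = α₀ × DIC = 0.01546 × 2.11 = 0.03261 mmol/kg
pCO2 = [CO2*]/KH = 3.261×10^-5 / 2.570×10^-2 = 1270 μatm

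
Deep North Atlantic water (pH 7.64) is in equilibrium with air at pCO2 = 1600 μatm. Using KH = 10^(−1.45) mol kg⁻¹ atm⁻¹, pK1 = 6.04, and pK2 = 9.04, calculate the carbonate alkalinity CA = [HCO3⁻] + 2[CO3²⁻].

[CO2*] = KH · pCO2 = 10^(−1.45) × 1600×10^-6 = 5.677×10^-5 mol/kg
α₀ = 1/(1 + K1/[H⁺] + K1K2/[H⁺]²) = 1/(1 + 10^+1.60 + 10^+0.20) = 0.02359
DIC = [CO2*]/α₀ = 5.677×10^-5 / 0.02359 = 2.407 mmol/kg
CA = (α₁ + 2α₂)·DIC = (0.9390 + 2×0.03738) × 2.407 = 2.44 mmol/kg

CA = 2.44 mmol/kg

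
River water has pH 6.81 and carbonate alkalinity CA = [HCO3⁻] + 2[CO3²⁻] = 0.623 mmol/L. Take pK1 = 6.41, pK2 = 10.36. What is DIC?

CA = [HCO3⁻] + 2[CO3²⁻] = (α₁ + 2α₂)·DIC
At pH 6.81: [H⁺]/K1 = 10^-0.40 = 0.39811, K2/[H⁺] = 10^-3.55 = 0.00028184
α₁ = 1/(1 + 0.39811 + 0.00028184) = 1/1.3984 = 0.7151; α₂ = α₁·K2/[H⁺] = 0.0002015
α₁ + 2α₂ = 0.7155
DIC = CA / (α₁ + 2α₂) = 0.623 / 0.7155 = 0.871 mmol/L

DIC = 0.871 mmol/L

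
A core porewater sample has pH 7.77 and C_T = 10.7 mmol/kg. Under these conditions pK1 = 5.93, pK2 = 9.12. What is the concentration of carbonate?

[CO3²⁻] = 0.451 mmol/kg

α₂ = 1 / (1 + [H⁺]/K2 + [H⁺]²/(K1K2)) = 1 / (1 + 10^+1.35 + 10^-0.49)
   = 1 / (1 + 22.387 + 0.32359) = 1/23.711 = 0.04217
[CO3²⁻] = α₂ × DIC = 0.04217 × 10.7 = 0.451 mmol/kg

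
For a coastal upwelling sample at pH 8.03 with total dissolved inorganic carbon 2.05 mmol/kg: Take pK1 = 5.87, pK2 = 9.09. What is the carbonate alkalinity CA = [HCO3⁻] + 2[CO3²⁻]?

CA = 2.20 mmol/kg

CA = [HCO3⁻] + 2[CO3²⁻] = (α₁ + 2α₂)·DIC
At pH 8.03: [H⁺]/K1 = 10^-2.16 = 0.0069183, K2/[H⁺] = 10^-1.06 = 0.087096
α₁ = 1/(1 + 0.0069183 + 0.087096) = 1/1.0940 = 0.9141; α₂ = α₁·K2/[H⁺] = 0.07961
α₁ + 2α₂ = 1.0733
CA = 1.0733 × 2.05 = 2.20 mmol/kg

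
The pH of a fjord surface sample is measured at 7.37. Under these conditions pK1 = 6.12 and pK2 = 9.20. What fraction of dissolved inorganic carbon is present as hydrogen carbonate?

α₁ = 1 / (1 + [H⁺]/K1 + K2/[H⁺]) = 1 / (1 + 10^-1.25 + 10^-1.83)
   = 1 / (1 + 0.056234 + 0.014791) = 1/1.0710 = 0.9337

α₁ = 0.934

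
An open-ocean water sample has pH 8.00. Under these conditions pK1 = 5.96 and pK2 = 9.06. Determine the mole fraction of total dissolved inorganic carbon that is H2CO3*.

α₀ = 1 / (1 + K1/[H⁺] + K1K2/[H⁺]²) = 1 / (1 + 10^+2.04 + 10^+0.98)
   = 1 / (1 + 109.65 + 9.5499) = 1/120.20 = 0.008320

α₀ = 0.00832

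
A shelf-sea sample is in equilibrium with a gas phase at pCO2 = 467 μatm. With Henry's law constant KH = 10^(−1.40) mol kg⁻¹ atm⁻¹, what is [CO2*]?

[CO2*] = 18.6 μmol/kg

KH = 10^(−1.40) = 3.981×10^-2 mol kg⁻¹ atm⁻¹
[CO2*] = KH · pCO2 = 3.981×10^-2 × 467×10^-6 atm = 1.86×10^-5 mol/kg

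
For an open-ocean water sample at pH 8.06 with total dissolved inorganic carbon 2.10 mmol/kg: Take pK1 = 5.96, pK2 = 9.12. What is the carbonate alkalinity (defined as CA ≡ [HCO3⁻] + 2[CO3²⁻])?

CA = 2.25 mmol/kg

CA = [HCO3⁻] + 2[CO3²⁻] = (α₁ + 2α₂)·DIC
At pH 8.06: [H⁺]/K1 = 10^-2.10 = 0.0079433, K2/[H⁺] = 10^-1.06 = 0.087096
α₁ = 1/(1 + 0.0079433 + 0.087096) = 1/1.0950 = 0.9132; α₂ = α₁·K2/[H⁺] = 0.07954
α₁ + 2α₂ = 1.0723
CA = 1.0723 × 2.10 = 2.25 mmol/kg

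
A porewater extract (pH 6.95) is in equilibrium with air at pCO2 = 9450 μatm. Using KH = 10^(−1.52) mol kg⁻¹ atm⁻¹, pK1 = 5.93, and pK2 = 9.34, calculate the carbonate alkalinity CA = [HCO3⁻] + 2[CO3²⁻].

[CO2*] = KH · pCO2 = 10^(−1.52) × 9450×10^-6 = 2.854×10^-4 mol/kg
α₀ = 1/(1 + K1/[H⁺] + K1K2/[H⁺]²) = 1/(1 + 10^+1.02 + 10^-1.37) = 0.08685
DIC = [CO2*]/α₀ = 2.854×10^-4 / 0.08685 = 3.286 mmol/kg
CA = (α₁ + 2α₂)·DIC = (0.9094 + 2×0.003705) × 3.286 = 3.01 mmol/kg

CA = 3.01 mmol/kg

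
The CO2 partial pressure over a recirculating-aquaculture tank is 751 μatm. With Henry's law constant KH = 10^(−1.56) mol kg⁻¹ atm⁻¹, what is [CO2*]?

KH = 10^(−1.56) = 2.754×10^-2 mol kg⁻¹ atm⁻¹
[CO2*] = KH · pCO2 = 2.754×10^-2 × 751×10^-6 atm = 2.07×10^-5 mol/kg

[CO2*] = 20.7 μmol/kg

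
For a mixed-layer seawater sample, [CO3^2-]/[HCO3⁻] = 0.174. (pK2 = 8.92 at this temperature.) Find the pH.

pH = 8.16

From K2 = [H⁺][CO3^2-]/[HCO3⁻]:  pH = pK2 + log₁₀([CO3^2-]/[HCO3⁻])
log₁₀(0.174) = -0.759
pH = 8.92 + (-0.759) = 8.16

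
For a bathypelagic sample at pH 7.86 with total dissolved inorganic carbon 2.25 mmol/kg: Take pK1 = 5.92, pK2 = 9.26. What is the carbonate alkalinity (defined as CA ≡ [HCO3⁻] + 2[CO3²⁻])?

CA = [HCO3⁻] + 2[CO3²⁻] = (α₁ + 2α₂)·DIC
At pH 7.86: [H⁺]/K1 = 10^-1.94 = 0.011482, K2/[H⁺] = 10^-1.40 = 0.039811
α₁ = 1/(1 + 0.011482 + 0.039811) = 1/1.0513 = 0.9512; α₂ = α₁·K2/[H⁺] = 0.03787
α₁ + 2α₂ = 1.0269
CA = 1.0269 × 2.25 = 2.31 mmol/kg

CA = 2.31 mmol/kg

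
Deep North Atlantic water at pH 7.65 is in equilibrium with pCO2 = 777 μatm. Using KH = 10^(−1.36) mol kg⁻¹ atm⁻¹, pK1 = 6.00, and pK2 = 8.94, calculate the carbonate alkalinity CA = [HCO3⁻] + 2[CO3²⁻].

CA = 1.67 mmol/kg

[CO2*] = KH · pCO2 = 10^(−1.36) × 777×10^-6 = 3.392×10^-5 mol/kg
α₀ = 1/(1 + K1/[H⁺] + K1K2/[H⁺]²) = 1/(1 + 10^+1.65 + 10^+0.36) = 0.02085
DIC = [CO2*]/α₀ = 3.392×10^-5 / 0.02085 = 1.627 mmol/kg
CA = (α₁ + 2α₂)·DIC = (0.9314 + 2×0.04777) × 1.627 = 1.67 mmol/kg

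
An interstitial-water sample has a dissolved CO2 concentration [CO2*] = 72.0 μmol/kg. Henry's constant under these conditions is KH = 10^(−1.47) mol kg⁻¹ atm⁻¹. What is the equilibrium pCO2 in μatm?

pCO2 = 2120 μatm

KH = 10^(−1.47) = 3.388×10^-2 mol kg⁻¹ atm⁻¹
pCO2 = [CO2*]/KH = 72.0×10^-6 / 3.388×10^-2 = 2.12×10^-3 atm = 2120 μatm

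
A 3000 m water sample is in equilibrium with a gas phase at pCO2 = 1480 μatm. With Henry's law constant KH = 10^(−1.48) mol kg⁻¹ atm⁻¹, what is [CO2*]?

KH = 10^(−1.48) = 3.311×10^-2 mol kg⁻¹ atm⁻¹
[CO2*] = KH · pCO2 = 3.311×10^-2 × 1480×10^-6 atm = 4.90×10^-5 mol/kg

[CO2*] = 49.0 μmol/kg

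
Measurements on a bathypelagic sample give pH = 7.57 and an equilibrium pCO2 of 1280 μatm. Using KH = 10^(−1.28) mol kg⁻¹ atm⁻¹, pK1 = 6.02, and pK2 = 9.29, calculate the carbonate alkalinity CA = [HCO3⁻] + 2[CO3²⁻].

[CO2*] = KH · pCO2 = 10^(−1.28) × 1280×10^-6 = 6.718×10^-5 mol/kg
α₀ = 1/(1 + K1/[H⁺] + K1K2/[H⁺]²) = 1/(1 + 10^+1.55 + 10^-0.17) = 0.02691
DIC = [CO2*]/α₀ = 6.718×10^-5 / 0.02691 = 2.496 mmol/kg
CA = (α₁ + 2α₂)·DIC = (0.9549 + 2×0.01820) × 2.496 = 2.47 mmol/kg

CA = 2.47 mmol/kg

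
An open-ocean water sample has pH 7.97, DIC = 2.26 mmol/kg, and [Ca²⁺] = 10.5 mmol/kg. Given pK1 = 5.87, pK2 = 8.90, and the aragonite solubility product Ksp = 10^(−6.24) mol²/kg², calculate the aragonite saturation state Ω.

α₂ = 1 / (1 + [H⁺]/K2 + [H⁺]²/(K1K2)) = 1 / (1 + 10^+0.93 + 10^-1.17)
   = 1 / (1 + 8.5114 + 0.067608) = 1/9.5790 = 0.1044
[CO3²⁻] = α₂ × DIC = 0.1044 × 2.26 = 0.2359 mmol/kg
Ksp = 10^(−6.24) = 5.754×10^-7
Ω = [Ca²⁺][CO3²⁻]/Ksp = (10.5×10^-3)(2.359×10^-4) / 5.754×10^-7 = 4.31

Ω = 4.31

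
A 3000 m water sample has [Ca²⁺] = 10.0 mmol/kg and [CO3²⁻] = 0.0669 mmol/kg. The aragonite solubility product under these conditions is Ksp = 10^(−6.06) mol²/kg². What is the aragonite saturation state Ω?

Ksp = 10^(−6.06) = 8.710×10^-7
Ω = [Ca²⁺][CO3²⁻]/Ksp = (10.0×10^-3)(0.0669×10^-3) / 8.710×10^-7 = 0.768

Ω = 0.768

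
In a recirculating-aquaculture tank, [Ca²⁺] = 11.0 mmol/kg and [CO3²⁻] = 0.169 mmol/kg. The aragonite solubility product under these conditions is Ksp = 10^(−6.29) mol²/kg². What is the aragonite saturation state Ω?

Ksp = 10^(−6.29) = 5.129×10^-7
Ω = [Ca²⁺][CO3²⁻]/Ksp = (11.0×10^-3)(0.169×10^-3) / 5.129×10^-7 = 3.62

Ω = 3.62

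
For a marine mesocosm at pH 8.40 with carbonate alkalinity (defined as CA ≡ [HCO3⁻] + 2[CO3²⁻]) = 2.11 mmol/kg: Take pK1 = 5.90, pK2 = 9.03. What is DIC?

DIC = 1.78 mmol/kg

CA = [HCO3⁻] + 2[CO3²⁻] = (α₁ + 2α₂)·DIC
At pH 8.40: [H⁺]/K1 = 10^-2.50 = 0.0031623, K2/[H⁺] = 10^-0.63 = 0.23442
α₁ = 1/(1 + 0.0031623 + 0.23442) = 1/1.2376 = 0.8080; α₂ = α₁·K2/[H⁺] = 0.1894
α₁ + 2α₂ = 1.1869
DIC = CA / (α₁ + 2α₂) = 2.11 / 1.1869 = 1.78 mmol/kg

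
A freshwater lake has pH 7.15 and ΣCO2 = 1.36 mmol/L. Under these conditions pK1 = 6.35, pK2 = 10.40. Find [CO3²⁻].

α₂ = 1 / (1 + [H⁺]/K2 + [H⁺]²/(K1K2)) = 1 / (1 + 10^+3.25 + 10^+2.45)
   = 1 / (1 + 1778.3 + 281.84) = 1/2061.1 = 0.0004852
[CO3²⁻] = α₂ × DIC = 0.0004852 × 1.36 = 0.000660 mmol/L = 0.660 μmol/L

[CO3²⁻] = 0.660 μmol/L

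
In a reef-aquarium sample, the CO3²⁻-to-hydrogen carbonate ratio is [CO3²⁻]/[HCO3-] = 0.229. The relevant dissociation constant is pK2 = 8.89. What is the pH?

pH = 8.25

From K2 = [H⁺][CO3²⁻]/[HCO3-]:  pH = pK2 + log₁₀([CO3²⁻]/[HCO3-])
log₁₀(0.229) = -0.640
pH = 8.89 + (-0.640) = 8.25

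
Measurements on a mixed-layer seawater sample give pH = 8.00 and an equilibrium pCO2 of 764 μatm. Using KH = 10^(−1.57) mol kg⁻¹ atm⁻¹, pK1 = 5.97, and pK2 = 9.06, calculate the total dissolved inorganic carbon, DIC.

[CO2*] = KH · pCO2 = 10^(−1.57) × 764×10^-6 = 2.056×10^-5 mol/kg
α₀ = 1/(1 + K1/[H⁺] + K1K2/[H⁺]²) = 1/(1 + 10^+2.03 + 10^+0.97) = 0.008512
DIC = [CO2*]/α₀ = 2.056×10^-5 / 0.008512 = 2.42 mmol/kg

DIC = 2.42 mmol/kg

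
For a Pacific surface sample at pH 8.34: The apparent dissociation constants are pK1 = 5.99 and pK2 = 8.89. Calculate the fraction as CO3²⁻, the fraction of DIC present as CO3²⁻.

α₂ = 0.219

α₂ = 1 / (1 + [H⁺]/K2 + [H⁺]²/(K1K2)) = 1 / (1 + 10^+0.55 + 10^-1.80)
   = 1 / (1 + 3.5481 + 0.015849) = 1/4.5640 = 0.2191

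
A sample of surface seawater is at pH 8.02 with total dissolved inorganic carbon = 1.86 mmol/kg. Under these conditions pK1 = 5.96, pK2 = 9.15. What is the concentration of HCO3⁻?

[HCO3⁻] = 1.72 mmol/kg

α₁ = 1 / (1 + [H⁺]/K1 + K2/[H⁺]) = 1 / (1 + 10^-2.06 + 10^-1.13)
   = 1 / (1 + 0.0087096 + 0.074131) = 1/1.0828 = 0.9235
[HCO3⁻] = α₁ × DIC = 0.9235 × 1.86 = 1.72 mmol/kg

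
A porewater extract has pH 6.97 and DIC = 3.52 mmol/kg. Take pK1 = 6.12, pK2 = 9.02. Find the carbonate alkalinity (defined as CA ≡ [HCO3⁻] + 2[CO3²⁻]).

CA = 3.11 mmol/kg

CA = [HCO3⁻] + 2[CO3²⁻] = (α₁ + 2α₂)·DIC
At pH 6.97: [H⁺]/K1 = 10^-0.85 = 0.14125, K2/[H⁺] = 10^-2.05 = 0.0089125
α₁ = 1/(1 + 0.14125 + 0.0089125) = 1/1.1502 = 0.8694; α₂ = α₁·K2/[H⁺] = 0.007749
α₁ + 2α₂ = 0.8849
CA = 0.8849 × 3.52 = 3.11 mmol/kg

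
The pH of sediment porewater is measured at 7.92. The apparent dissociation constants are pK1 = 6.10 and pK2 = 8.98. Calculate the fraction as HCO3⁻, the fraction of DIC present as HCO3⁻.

α₁ = 1 / (1 + [H⁺]/K1 + K2/[H⁺]) = 1 / (1 + 10^-1.82 + 10^-1.06)
   = 1 / (1 + 0.015136 + 0.087096) = 1/1.1022 = 0.9073

α₁ = 0.907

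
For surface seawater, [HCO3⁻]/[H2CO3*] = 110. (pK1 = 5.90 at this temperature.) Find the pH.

pH = 7.94

From K1 = [H⁺][HCO3⁻]/[H2CO3*]:  pH = pK1 + log₁₀([HCO3⁻]/[H2CO3*])
log₁₀(110) = +2.041
pH = 5.90 + (+2.041) = 7.94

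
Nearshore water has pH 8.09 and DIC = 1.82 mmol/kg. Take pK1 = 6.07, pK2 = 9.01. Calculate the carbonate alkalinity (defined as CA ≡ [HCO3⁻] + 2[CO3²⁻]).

CA = [HCO3⁻] + 2[CO3²⁻] = (α₁ + 2α₂)·DIC
At pH 8.09: [H⁺]/K1 = 10^-2.02 = 0.0095499, K2/[H⁺] = 10^-0.92 = 0.12023
α₁ = 1/(1 + 0.0095499 + 0.12023) = 1/1.1298 = 0.8851; α₂ = α₁·K2/[H⁺] = 0.1064
α₁ + 2α₂ = 1.0980
CA = 1.0980 × 1.82 = 2.00 mmol/kg

CA = 2.00 mmol/kg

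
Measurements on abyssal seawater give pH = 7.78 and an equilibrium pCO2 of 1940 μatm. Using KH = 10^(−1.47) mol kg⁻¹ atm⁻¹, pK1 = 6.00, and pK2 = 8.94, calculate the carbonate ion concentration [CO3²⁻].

[CO2*] = KH · pCO2 = 10^(−1.47) × 1940×10^-6 = 6.574×10^-5 mol/kg
α₀ = 1/(1 + K1/[H⁺] + K1K2/[H⁺]²) = 1/(1 + 10^+1.78 + 10^+0.62) = 0.01528
DIC = [CO2*]/α₀ = 6.574×10^-5 / 0.01528 = 4.301 mmol/kg
[CO3²⁻] = α₂·DIC; α₂ = 0.06372, so [CO3²⁻] = 0.06372 × 4.301 = 0.274 mmol/kg

[CO3²⁻] = 0.274 mmol/kg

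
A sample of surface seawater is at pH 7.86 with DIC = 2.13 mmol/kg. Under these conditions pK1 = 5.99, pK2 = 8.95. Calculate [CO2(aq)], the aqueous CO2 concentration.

[CO2*] = 0.0262 mmol/kg

α₀ = 1 / (1 + K1/[H⁺] + K1K2/[H⁺]²) = 1 / (1 + 10^+1.87 + 10^+0.78)
   = 1 / (1 + 74.131 + 6.0256) = 1/81.157 = 0.01232
[CO2*] = α₀ × DIC = 0.01232 × 2.13 = 0.0262 mmol/kg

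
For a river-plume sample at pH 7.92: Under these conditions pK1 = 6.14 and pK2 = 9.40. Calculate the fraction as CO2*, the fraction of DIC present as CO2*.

α₀ = 0.0158

α₀ = 1 / (1 + K1/[H⁺] + K1K2/[H⁺]²) = 1 / (1 + 10^+1.78 + 10^+0.30)
   = 1 / (1 + 60.256 + 1.9953) = 1/63.251 = 0.01581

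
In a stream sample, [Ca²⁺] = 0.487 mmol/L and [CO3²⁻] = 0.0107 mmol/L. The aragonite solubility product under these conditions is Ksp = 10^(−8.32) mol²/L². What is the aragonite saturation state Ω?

Ksp = 10^(−8.32) = 4.786×10^-9
Ω = [Ca²⁺][CO3²⁻]/Ksp = (0.487×10^-3)(0.0107×10^-3) / 4.786×10^-9 = 1.09

Ω = 1.09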